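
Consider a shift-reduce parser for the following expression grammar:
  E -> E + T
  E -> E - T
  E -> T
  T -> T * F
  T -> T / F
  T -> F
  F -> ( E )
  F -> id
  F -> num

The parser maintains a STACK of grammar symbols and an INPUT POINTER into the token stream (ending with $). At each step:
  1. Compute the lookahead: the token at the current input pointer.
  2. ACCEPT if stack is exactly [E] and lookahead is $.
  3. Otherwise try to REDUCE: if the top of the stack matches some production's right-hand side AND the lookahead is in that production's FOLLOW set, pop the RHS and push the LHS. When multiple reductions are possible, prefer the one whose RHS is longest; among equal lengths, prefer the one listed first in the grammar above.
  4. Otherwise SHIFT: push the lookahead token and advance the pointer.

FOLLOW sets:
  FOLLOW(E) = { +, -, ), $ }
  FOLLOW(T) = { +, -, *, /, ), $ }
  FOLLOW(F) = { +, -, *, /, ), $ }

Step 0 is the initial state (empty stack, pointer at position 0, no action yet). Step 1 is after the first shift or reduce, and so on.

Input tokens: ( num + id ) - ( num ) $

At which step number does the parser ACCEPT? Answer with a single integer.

Step 1: shift (. Stack=[(] ptr=1 lookahead=num remaining=[num + id ) - ( num ) $]
Step 2: shift num. Stack=[( num] ptr=2 lookahead=+ remaining=[+ id ) - ( num ) $]
Step 3: reduce F->num. Stack=[( F] ptr=2 lookahead=+ remaining=[+ id ) - ( num ) $]
Step 4: reduce T->F. Stack=[( T] ptr=2 lookahead=+ remaining=[+ id ) - ( num ) $]
Step 5: reduce E->T. Stack=[( E] ptr=2 lookahead=+ remaining=[+ id ) - ( num ) $]
Step 6: shift +. Stack=[( E +] ptr=3 lookahead=id remaining=[id ) - ( num ) $]
Step 7: shift id. Stack=[( E + id] ptr=4 lookahead=) remaining=[) - ( num ) $]
Step 8: reduce F->id. Stack=[( E + F] ptr=4 lookahead=) remaining=[) - ( num ) $]
Step 9: reduce T->F. Stack=[( E + T] ptr=4 lookahead=) remaining=[) - ( num ) $]
Step 10: reduce E->E + T. Stack=[( E] ptr=4 lookahead=) remaining=[) - ( num ) $]
Step 11: shift ). Stack=[( E )] ptr=5 lookahead=- remaining=[- ( num ) $]
Step 12: reduce F->( E ). Stack=[F] ptr=5 lookahead=- remaining=[- ( num ) $]
Step 13: reduce T->F. Stack=[T] ptr=5 lookahead=- remaining=[- ( num ) $]
Step 14: reduce E->T. Stack=[E] ptr=5 lookahead=- remaining=[- ( num ) $]
Step 15: shift -. Stack=[E -] ptr=6 lookahead=( remaining=[( num ) $]
Step 16: shift (. Stack=[E - (] ptr=7 lookahead=num remaining=[num ) $]
Step 17: shift num. Stack=[E - ( num] ptr=8 lookahead=) remaining=[) $]
Step 18: reduce F->num. Stack=[E - ( F] ptr=8 lookahead=) remaining=[) $]
Step 19: reduce T->F. Stack=[E - ( T] ptr=8 lookahead=) remaining=[) $]
Step 20: reduce E->T. Stack=[E - ( E] ptr=8 lookahead=) remaining=[) $]
Step 21: shift ). Stack=[E - ( E )] ptr=9 lookahead=$ remaining=[$]
Step 22: reduce F->( E ). Stack=[E - F] ptr=9 lookahead=$ remaining=[$]
Step 23: reduce T->F. Stack=[E - T] ptr=9 lookahead=$ remaining=[$]
Step 24: reduce E->E - T. Stack=[E] ptr=9 lookahead=$ remaining=[$]
Step 25: accept. Stack=[E] ptr=9 lookahead=$ remaining=[$]

Answer: 25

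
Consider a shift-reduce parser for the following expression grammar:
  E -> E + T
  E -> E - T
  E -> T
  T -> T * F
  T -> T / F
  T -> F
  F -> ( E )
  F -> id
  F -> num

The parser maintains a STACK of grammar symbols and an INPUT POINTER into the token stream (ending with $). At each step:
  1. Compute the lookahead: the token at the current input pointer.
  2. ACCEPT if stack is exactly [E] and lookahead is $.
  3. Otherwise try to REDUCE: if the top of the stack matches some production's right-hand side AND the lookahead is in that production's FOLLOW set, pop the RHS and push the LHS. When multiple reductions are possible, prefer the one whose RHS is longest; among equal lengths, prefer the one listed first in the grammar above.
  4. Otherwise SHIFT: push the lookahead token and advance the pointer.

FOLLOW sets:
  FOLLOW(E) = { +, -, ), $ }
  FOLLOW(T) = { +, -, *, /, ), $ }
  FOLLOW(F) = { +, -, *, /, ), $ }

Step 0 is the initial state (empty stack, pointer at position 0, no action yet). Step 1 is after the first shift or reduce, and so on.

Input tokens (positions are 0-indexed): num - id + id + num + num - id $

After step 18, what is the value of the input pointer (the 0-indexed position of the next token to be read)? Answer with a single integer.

Step 1: shift num. Stack=[num] ptr=1 lookahead=- remaining=[- id + id + num + num - id $]
Step 2: reduce F->num. Stack=[F] ptr=1 lookahead=- remaining=[- id + id + num + num - id $]
Step 3: reduce T->F. Stack=[T] ptr=1 lookahead=- remaining=[- id + id + num + num - id $]
Step 4: reduce E->T. Stack=[E] ptr=1 lookahead=- remaining=[- id + id + num + num - id $]
Step 5: shift -. Stack=[E -] ptr=2 lookahead=id remaining=[id + id + num + num - id $]
Step 6: shift id. Stack=[E - id] ptr=3 lookahead=+ remaining=[+ id + num + num - id $]
Step 7: reduce F->id. Stack=[E - F] ptr=3 lookahead=+ remaining=[+ id + num + num - id $]
Step 8: reduce T->F. Stack=[E - T] ptr=3 lookahead=+ remaining=[+ id + num + num - id $]
Step 9: reduce E->E - T. Stack=[E] ptr=3 lookahead=+ remaining=[+ id + num + num - id $]
Step 10: shift +. Stack=[E +] ptr=4 lookahead=id remaining=[id + num + num - id $]
Step 11: shift id. Stack=[E + id] ptr=5 lookahead=+ remaining=[+ num + num - id $]
Step 12: reduce F->id. Stack=[E + F] ptr=5 lookahead=+ remaining=[+ num + num - id $]
Step 13: reduce T->F. Stack=[E + T] ptr=5 lookahead=+ remaining=[+ num + num - id $]
Step 14: reduce E->E + T. Stack=[E] ptr=5 lookahead=+ remaining=[+ num + num - id $]
Step 15: shift +. Stack=[E +] ptr=6 lookahead=num remaining=[num + num - id $]
Step 16: shift num. Stack=[E + num] ptr=7 lookahead=+ remaining=[+ num - id $]
Step 17: reduce F->num. Stack=[E + F] ptr=7 lookahead=+ remaining=[+ num - id $]
Step 18: reduce T->F. Stack=[E + T] ptr=7 lookahead=+ remaining=[+ num - id $]

Answer: 7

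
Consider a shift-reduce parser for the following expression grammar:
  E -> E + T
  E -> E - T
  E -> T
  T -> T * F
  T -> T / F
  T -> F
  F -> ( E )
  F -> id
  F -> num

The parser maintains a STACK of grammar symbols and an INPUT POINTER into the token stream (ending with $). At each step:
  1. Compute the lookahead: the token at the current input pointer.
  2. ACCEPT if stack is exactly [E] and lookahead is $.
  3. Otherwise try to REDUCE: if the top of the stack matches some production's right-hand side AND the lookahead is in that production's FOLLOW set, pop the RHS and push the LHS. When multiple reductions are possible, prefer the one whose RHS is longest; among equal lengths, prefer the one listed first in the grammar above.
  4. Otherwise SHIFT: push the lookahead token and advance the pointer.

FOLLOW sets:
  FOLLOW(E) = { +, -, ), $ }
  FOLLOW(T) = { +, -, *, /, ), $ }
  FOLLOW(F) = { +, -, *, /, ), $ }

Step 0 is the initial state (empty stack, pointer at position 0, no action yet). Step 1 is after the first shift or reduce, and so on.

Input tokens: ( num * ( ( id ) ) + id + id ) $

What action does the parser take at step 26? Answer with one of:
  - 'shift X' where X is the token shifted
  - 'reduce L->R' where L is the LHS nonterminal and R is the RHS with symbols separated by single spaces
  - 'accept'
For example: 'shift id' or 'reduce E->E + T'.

Answer: shift id

Derivation:
Step 1: shift (. Stack=[(] ptr=1 lookahead=num remaining=[num * ( ( id ) ) + id + id ) $]
Step 2: shift num. Stack=[( num] ptr=2 lookahead=* remaining=[* ( ( id ) ) + id + id ) $]
Step 3: reduce F->num. Stack=[( F] ptr=2 lookahead=* remaining=[* ( ( id ) ) + id + id ) $]
Step 4: reduce T->F. Stack=[( T] ptr=2 lookahead=* remaining=[* ( ( id ) ) + id + id ) $]
Step 5: shift *. Stack=[( T *] ptr=3 lookahead=( remaining=[( ( id ) ) + id + id ) $]
Step 6: shift (. Stack=[( T * (] ptr=4 lookahead=( remaining=[( id ) ) + id + id ) $]
Step 7: shift (. Stack=[( T * ( (] ptr=5 lookahead=id remaining=[id ) ) + id + id ) $]
Step 8: shift id. Stack=[( T * ( ( id] ptr=6 lookahead=) remaining=[) ) + id + id ) $]
Step 9: reduce F->id. Stack=[( T * ( ( F] ptr=6 lookahead=) remaining=[) ) + id + id ) $]
Step 10: reduce T->F. Stack=[( T * ( ( T] ptr=6 lookahead=) remaining=[) ) + id + id ) $]
Step 11: reduce E->T. Stack=[( T * ( ( E] ptr=6 lookahead=) remaining=[) ) + id + id ) $]
Step 12: shift ). Stack=[( T * ( ( E )] ptr=7 lookahead=) remaining=[) + id + id ) $]
Step 13: reduce F->( E ). Stack=[( T * ( F] ptr=7 lookahead=) remaining=[) + id + id ) $]
Step 14: reduce T->F. Stack=[( T * ( T] ptr=7 lookahead=) remaining=[) + id + id ) $]
Step 15: reduce E->T. Stack=[( T * ( E] ptr=7 lookahead=) remaining=[) + id + id ) $]
Step 16: shift ). Stack=[( T * ( E )] ptr=8 lookahead=+ remaining=[+ id + id ) $]
Step 17: reduce F->( E ). Stack=[( T * F] ptr=8 lookahead=+ remaining=[+ id + id ) $]
Step 18: reduce T->T * F. Stack=[( T] ptr=8 lookahead=+ remaining=[+ id + id ) $]
Step 19: reduce E->T. Stack=[( E] ptr=8 lookahead=+ remaining=[+ id + id ) $]
Step 20: shift +. Stack=[( E +] ptr=9 lookahead=id remaining=[id + id ) $]
Step 21: shift id. Stack=[( E + id] ptr=10 lookahead=+ remaining=[+ id ) $]
Step 22: reduce F->id. Stack=[( E + F] ptr=10 lookahead=+ remaining=[+ id ) $]
Step 23: reduce T->F. Stack=[( E + T] ptr=10 lookahead=+ remaining=[+ id ) $]
Step 24: reduce E->E + T. Stack=[( E] ptr=10 lookahead=+ remaining=[+ id ) $]
Step 25: shift +. Stack=[( E +] ptr=11 lookahead=id remaining=[id ) $]
Step 26: shift id. Stack=[( E + id] ptr=12 lookahead=) remaining=[) $]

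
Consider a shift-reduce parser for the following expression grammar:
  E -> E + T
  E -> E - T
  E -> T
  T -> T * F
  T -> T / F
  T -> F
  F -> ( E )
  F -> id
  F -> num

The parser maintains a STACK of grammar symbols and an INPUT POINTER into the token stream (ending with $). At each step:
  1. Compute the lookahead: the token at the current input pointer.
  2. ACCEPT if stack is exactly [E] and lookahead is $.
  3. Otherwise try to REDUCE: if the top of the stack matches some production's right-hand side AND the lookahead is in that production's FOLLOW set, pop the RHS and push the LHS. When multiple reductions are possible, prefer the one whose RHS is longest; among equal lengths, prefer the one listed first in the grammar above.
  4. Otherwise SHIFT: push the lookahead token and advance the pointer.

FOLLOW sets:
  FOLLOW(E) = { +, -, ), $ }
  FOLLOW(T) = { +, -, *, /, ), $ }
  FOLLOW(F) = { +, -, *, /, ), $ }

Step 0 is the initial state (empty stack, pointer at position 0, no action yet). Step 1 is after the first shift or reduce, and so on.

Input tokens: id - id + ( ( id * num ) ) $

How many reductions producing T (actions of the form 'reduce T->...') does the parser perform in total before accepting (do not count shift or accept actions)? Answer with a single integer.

Answer: 6

Derivation:
Step 1: shift id. Stack=[id] ptr=1 lookahead=- remaining=[- id + ( ( id * num ) ) $]
Step 2: reduce F->id. Stack=[F] ptr=1 lookahead=- remaining=[- id + ( ( id * num ) ) $]
Step 3: reduce T->F. Stack=[T] ptr=1 lookahead=- remaining=[- id + ( ( id * num ) ) $]
Step 4: reduce E->T. Stack=[E] ptr=1 lookahead=- remaining=[- id + ( ( id * num ) ) $]
Step 5: shift -. Stack=[E -] ptr=2 lookahead=id remaining=[id + ( ( id * num ) ) $]
Step 6: shift id. Stack=[E - id] ptr=3 lookahead=+ remaining=[+ ( ( id * num ) ) $]
Step 7: reduce F->id. Stack=[E - F] ptr=3 lookahead=+ remaining=[+ ( ( id * num ) ) $]
Step 8: reduce T->F. Stack=[E - T] ptr=3 lookahead=+ remaining=[+ ( ( id * num ) ) $]
Step 9: reduce E->E - T. Stack=[E] ptr=3 lookahead=+ remaining=[+ ( ( id * num ) ) $]
Step 10: shift +. Stack=[E +] ptr=4 lookahead=( remaining=[( ( id * num ) ) $]
Step 11: shift (. Stack=[E + (] ptr=5 lookahead=( remaining=[( id * num ) ) $]
Step 12: shift (. Stack=[E + ( (] ptr=6 lookahead=id remaining=[id * num ) ) $]
Step 13: shift id. Stack=[E + ( ( id] ptr=7 lookahead=* remaining=[* num ) ) $]
Step 14: reduce F->id. Stack=[E + ( ( F] ptr=7 lookahead=* remaining=[* num ) ) $]
Step 15: reduce T->F. Stack=[E + ( ( T] ptr=7 lookahead=* remaining=[* num ) ) $]
Step 16: shift *. Stack=[E + ( ( T *] ptr=8 lookahead=num remaining=[num ) ) $]
Step 17: shift num. Stack=[E + ( ( T * num] ptr=9 lookahead=) remaining=[) ) $]
Step 18: reduce F->num. Stack=[E + ( ( T * F] ptr=9 lookahead=) remaining=[) ) $]
Step 19: reduce T->T * F. Stack=[E + ( ( T] ptr=9 lookahead=) remaining=[) ) $]
Step 20: reduce E->T. Stack=[E + ( ( E] ptr=9 lookahead=) remaining=[) ) $]
Step 21: shift ). Stack=[E + ( ( E )] ptr=10 lookahead=) remaining=[) $]
Step 22: reduce F->( E ). Stack=[E + ( F] ptr=10 lookahead=) remaining=[) $]
Step 23: reduce T->F. Stack=[E + ( T] ptr=10 lookahead=) remaining=[) $]
Step 24: reduce E->T. Stack=[E + ( E] ptr=10 lookahead=) remaining=[) $]
Step 25: shift ). Stack=[E + ( E )] ptr=11 lookahead=$ remaining=[$]
Step 26: reduce F->( E ). Stack=[E + F] ptr=11 lookahead=$ remaining=[$]
Step 27: reduce T->F. Stack=[E + T] ptr=11 lookahead=$ remaining=[$]
Step 28: reduce E->E + T. Stack=[E] ptr=11 lookahead=$ remaining=[$]
Step 29: accept. Stack=[E] ptr=11 lookahead=$ remaining=[$]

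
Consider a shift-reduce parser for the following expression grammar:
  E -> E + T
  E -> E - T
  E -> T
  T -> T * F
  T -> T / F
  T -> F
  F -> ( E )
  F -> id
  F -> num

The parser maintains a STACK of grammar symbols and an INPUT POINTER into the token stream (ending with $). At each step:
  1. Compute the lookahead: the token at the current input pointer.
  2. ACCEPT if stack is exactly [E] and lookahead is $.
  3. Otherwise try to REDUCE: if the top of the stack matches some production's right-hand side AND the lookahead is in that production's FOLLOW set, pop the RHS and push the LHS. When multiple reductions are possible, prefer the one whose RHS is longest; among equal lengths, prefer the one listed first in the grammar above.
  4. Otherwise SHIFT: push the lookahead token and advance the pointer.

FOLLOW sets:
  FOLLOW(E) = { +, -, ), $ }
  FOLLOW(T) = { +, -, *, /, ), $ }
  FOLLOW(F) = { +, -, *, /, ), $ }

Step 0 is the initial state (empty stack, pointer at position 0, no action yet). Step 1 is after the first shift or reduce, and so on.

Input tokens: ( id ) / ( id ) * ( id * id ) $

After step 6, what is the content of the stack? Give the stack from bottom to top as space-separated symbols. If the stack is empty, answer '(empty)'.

Answer: ( E )

Derivation:
Step 1: shift (. Stack=[(] ptr=1 lookahead=id remaining=[id ) / ( id ) * ( id * id ) $]
Step 2: shift id. Stack=[( id] ptr=2 lookahead=) remaining=[) / ( id ) * ( id * id ) $]
Step 3: reduce F->id. Stack=[( F] ptr=2 lookahead=) remaining=[) / ( id ) * ( id * id ) $]
Step 4: reduce T->F. Stack=[( T] ptr=2 lookahead=) remaining=[) / ( id ) * ( id * id ) $]
Step 5: reduce E->T. Stack=[( E] ptr=2 lookahead=) remaining=[) / ( id ) * ( id * id ) $]
Step 6: shift ). Stack=[( E )] ptr=3 lookahead=/ remaining=[/ ( id ) * ( id * id ) $]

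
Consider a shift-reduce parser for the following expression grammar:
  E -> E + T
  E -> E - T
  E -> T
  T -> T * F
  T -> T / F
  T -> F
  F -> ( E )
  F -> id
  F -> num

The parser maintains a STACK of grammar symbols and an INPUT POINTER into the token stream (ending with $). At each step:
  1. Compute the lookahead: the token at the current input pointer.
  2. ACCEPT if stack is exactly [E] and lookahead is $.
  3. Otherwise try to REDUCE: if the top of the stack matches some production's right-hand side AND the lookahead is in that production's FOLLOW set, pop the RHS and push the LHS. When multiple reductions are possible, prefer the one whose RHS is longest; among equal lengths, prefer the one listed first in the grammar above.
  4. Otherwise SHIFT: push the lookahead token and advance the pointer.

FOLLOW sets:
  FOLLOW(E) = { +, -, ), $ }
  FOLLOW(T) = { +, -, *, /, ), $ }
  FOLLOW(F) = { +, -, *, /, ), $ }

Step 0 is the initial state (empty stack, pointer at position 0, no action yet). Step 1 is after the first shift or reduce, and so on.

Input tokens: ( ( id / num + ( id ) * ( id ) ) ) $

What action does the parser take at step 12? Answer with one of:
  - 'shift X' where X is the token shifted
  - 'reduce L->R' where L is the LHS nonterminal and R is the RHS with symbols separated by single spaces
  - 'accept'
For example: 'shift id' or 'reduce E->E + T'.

Step 1: shift (. Stack=[(] ptr=1 lookahead=( remaining=[( id / num + ( id ) * ( id ) ) ) $]
Step 2: shift (. Stack=[( (] ptr=2 lookahead=id remaining=[id / num + ( id ) * ( id ) ) ) $]
Step 3: shift id. Stack=[( ( id] ptr=3 lookahead=/ remaining=[/ num + ( id ) * ( id ) ) ) $]
Step 4: reduce F->id. Stack=[( ( F] ptr=3 lookahead=/ remaining=[/ num + ( id ) * ( id ) ) ) $]
Step 5: reduce T->F. Stack=[( ( T] ptr=3 lookahead=/ remaining=[/ num + ( id ) * ( id ) ) ) $]
Step 6: shift /. Stack=[( ( T /] ptr=4 lookahead=num remaining=[num + ( id ) * ( id ) ) ) $]
Step 7: shift num. Stack=[( ( T / num] ptr=5 lookahead=+ remaining=[+ ( id ) * ( id ) ) ) $]
Step 8: reduce F->num. Stack=[( ( T / F] ptr=5 lookahead=+ remaining=[+ ( id ) * ( id ) ) ) $]
Step 9: reduce T->T / F. Stack=[( ( T] ptr=5 lookahead=+ remaining=[+ ( id ) * ( id ) ) ) $]
Step 10: reduce E->T. Stack=[( ( E] ptr=5 lookahead=+ remaining=[+ ( id ) * ( id ) ) ) $]
Step 11: shift +. Stack=[( ( E +] ptr=6 lookahead=( remaining=[( id ) * ( id ) ) ) $]
Step 12: shift (. Stack=[( ( E + (] ptr=7 lookahead=id remaining=[id ) * ( id ) ) ) $]

Answer: shift (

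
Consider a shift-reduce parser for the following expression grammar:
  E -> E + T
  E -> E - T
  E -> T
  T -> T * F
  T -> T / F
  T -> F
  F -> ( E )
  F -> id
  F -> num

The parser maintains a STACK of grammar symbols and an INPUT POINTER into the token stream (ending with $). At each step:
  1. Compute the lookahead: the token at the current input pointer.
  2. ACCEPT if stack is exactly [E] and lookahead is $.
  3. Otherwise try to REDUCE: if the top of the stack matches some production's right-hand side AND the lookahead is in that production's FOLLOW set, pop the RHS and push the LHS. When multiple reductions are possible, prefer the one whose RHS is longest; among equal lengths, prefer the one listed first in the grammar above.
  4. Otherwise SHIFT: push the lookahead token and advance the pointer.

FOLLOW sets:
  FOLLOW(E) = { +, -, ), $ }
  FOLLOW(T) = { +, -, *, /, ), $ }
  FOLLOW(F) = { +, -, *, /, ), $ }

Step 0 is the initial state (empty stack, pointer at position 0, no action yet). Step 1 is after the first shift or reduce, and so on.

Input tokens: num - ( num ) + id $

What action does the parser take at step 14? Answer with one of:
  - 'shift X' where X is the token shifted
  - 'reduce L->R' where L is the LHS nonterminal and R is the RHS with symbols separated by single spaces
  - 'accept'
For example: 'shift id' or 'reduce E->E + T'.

Step 1: shift num. Stack=[num] ptr=1 lookahead=- remaining=[- ( num ) + id $]
Step 2: reduce F->num. Stack=[F] ptr=1 lookahead=- remaining=[- ( num ) + id $]
Step 3: reduce T->F. Stack=[T] ptr=1 lookahead=- remaining=[- ( num ) + id $]
Step 4: reduce E->T. Stack=[E] ptr=1 lookahead=- remaining=[- ( num ) + id $]
Step 5: shift -. Stack=[E -] ptr=2 lookahead=( remaining=[( num ) + id $]
Step 6: shift (. Stack=[E - (] ptr=3 lookahead=num remaining=[num ) + id $]
Step 7: shift num. Stack=[E - ( num] ptr=4 lookahead=) remaining=[) + id $]
Step 8: reduce F->num. Stack=[E - ( F] ptr=4 lookahead=) remaining=[) + id $]
Step 9: reduce T->F. Stack=[E - ( T] ptr=4 lookahead=) remaining=[) + id $]
Step 10: reduce E->T. Stack=[E - ( E] ptr=4 lookahead=) remaining=[) + id $]
Step 11: shift ). Stack=[E - ( E )] ptr=5 lookahead=+ remaining=[+ id $]
Step 12: reduce F->( E ). Stack=[E - F] ptr=5 lookahead=+ remaining=[+ id $]
Step 13: reduce T->F. Stack=[E - T] ptr=5 lookahead=+ remaining=[+ id $]
Step 14: reduce E->E - T. Stack=[E] ptr=5 lookahead=+ remaining=[+ id $]

Answer: reduce E->E - T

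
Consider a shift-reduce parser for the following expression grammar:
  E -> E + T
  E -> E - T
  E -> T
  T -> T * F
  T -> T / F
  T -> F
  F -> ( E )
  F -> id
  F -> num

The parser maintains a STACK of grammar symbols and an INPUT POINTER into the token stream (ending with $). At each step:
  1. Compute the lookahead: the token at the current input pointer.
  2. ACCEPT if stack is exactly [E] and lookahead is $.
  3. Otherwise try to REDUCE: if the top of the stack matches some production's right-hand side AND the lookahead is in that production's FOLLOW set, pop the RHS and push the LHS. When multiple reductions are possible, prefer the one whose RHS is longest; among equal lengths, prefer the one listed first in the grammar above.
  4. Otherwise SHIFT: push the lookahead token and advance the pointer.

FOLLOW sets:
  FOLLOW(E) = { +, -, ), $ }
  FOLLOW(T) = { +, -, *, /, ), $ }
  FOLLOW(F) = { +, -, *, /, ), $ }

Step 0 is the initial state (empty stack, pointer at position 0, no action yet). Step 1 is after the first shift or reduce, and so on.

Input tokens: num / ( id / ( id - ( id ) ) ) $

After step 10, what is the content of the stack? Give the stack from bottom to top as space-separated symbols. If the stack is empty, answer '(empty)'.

Step 1: shift num. Stack=[num] ptr=1 lookahead=/ remaining=[/ ( id / ( id - ( id ) ) ) $]
Step 2: reduce F->num. Stack=[F] ptr=1 lookahead=/ remaining=[/ ( id / ( id - ( id ) ) ) $]
Step 3: reduce T->F. Stack=[T] ptr=1 lookahead=/ remaining=[/ ( id / ( id - ( id ) ) ) $]
Step 4: shift /. Stack=[T /] ptr=2 lookahead=( remaining=[( id / ( id - ( id ) ) ) $]
Step 5: shift (. Stack=[T / (] ptr=3 lookahead=id remaining=[id / ( id - ( id ) ) ) $]
Step 6: shift id. Stack=[T / ( id] ptr=4 lookahead=/ remaining=[/ ( id - ( id ) ) ) $]
Step 7: reduce F->id. Stack=[T / ( F] ptr=4 lookahead=/ remaining=[/ ( id - ( id ) ) ) $]
Step 8: reduce T->F. Stack=[T / ( T] ptr=4 lookahead=/ remaining=[/ ( id - ( id ) ) ) $]
Step 9: shift /. Stack=[T / ( T /] ptr=5 lookahead=( remaining=[( id - ( id ) ) ) $]
Step 10: shift (. Stack=[T / ( T / (] ptr=6 lookahead=id remaining=[id - ( id ) ) ) $]

Answer: T / ( T / (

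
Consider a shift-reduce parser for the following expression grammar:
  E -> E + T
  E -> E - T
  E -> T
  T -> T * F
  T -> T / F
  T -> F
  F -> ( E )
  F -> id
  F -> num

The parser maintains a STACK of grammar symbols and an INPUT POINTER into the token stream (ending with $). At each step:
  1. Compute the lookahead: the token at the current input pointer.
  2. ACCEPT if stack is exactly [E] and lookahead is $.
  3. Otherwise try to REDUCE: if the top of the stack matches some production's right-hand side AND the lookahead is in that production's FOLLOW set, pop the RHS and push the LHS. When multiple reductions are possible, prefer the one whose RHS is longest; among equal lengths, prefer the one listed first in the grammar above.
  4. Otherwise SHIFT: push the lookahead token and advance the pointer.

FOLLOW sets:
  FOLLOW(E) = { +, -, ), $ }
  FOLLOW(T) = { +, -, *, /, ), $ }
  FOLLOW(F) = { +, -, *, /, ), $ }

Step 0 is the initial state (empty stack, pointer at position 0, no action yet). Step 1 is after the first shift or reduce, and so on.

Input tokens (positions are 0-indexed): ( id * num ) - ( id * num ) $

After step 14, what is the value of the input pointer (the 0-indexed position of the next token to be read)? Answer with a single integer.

Step 1: shift (. Stack=[(] ptr=1 lookahead=id remaining=[id * num ) - ( id * num ) $]
Step 2: shift id. Stack=[( id] ptr=2 lookahead=* remaining=[* num ) - ( id * num ) $]
Step 3: reduce F->id. Stack=[( F] ptr=2 lookahead=* remaining=[* num ) - ( id * num ) $]
Step 4: reduce T->F. Stack=[( T] ptr=2 lookahead=* remaining=[* num ) - ( id * num ) $]
Step 5: shift *. Stack=[( T *] ptr=3 lookahead=num remaining=[num ) - ( id * num ) $]
Step 6: shift num. Stack=[( T * num] ptr=4 lookahead=) remaining=[) - ( id * num ) $]
Step 7: reduce F->num. Stack=[( T * F] ptr=4 lookahead=) remaining=[) - ( id * num ) $]
Step 8: reduce T->T * F. Stack=[( T] ptr=4 lookahead=) remaining=[) - ( id * num ) $]
Step 9: reduce E->T. Stack=[( E] ptr=4 lookahead=) remaining=[) - ( id * num ) $]
Step 10: shift ). Stack=[( E )] ptr=5 lookahead=- remaining=[- ( id * num ) $]
Step 11: reduce F->( E ). Stack=[F] ptr=5 lookahead=- remaining=[- ( id * num ) $]
Step 12: reduce T->F. Stack=[T] ptr=5 lookahead=- remaining=[- ( id * num ) $]
Step 13: reduce E->T. Stack=[E] ptr=5 lookahead=- remaining=[- ( id * num ) $]
Step 14: shift -. Stack=[E -] ptr=6 lookahead=( remaining=[( id * num ) $]

Answer: 6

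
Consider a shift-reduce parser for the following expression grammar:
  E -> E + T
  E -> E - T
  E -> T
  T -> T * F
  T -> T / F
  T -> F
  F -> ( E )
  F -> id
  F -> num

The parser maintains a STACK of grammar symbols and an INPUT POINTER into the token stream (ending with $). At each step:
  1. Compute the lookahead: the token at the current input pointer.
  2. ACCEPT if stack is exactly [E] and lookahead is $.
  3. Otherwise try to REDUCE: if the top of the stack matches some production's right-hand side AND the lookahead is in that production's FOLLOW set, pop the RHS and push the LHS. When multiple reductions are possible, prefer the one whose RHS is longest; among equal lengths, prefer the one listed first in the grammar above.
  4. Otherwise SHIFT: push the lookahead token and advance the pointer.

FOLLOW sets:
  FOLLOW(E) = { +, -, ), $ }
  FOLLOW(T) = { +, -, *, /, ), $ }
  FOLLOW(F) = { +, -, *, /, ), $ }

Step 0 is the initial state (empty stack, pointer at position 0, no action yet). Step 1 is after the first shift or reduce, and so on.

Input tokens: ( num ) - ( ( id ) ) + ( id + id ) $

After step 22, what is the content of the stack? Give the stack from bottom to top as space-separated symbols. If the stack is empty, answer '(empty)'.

Step 1: shift (. Stack=[(] ptr=1 lookahead=num remaining=[num ) - ( ( id ) ) + ( id + id ) $]
Step 2: shift num. Stack=[( num] ptr=2 lookahead=) remaining=[) - ( ( id ) ) + ( id + id ) $]
Step 3: reduce F->num. Stack=[( F] ptr=2 lookahead=) remaining=[) - ( ( id ) ) + ( id + id ) $]
Step 4: reduce T->F. Stack=[( T] ptr=2 lookahead=) remaining=[) - ( ( id ) ) + ( id + id ) $]
Step 5: reduce E->T. Stack=[( E] ptr=2 lookahead=) remaining=[) - ( ( id ) ) + ( id + id ) $]
Step 6: shift ). Stack=[( E )] ptr=3 lookahead=- remaining=[- ( ( id ) ) + ( id + id ) $]
Step 7: reduce F->( E ). Stack=[F] ptr=3 lookahead=- remaining=[- ( ( id ) ) + ( id + id ) $]
Step 8: reduce T->F. Stack=[T] ptr=3 lookahead=- remaining=[- ( ( id ) ) + ( id + id ) $]
Step 9: reduce E->T. Stack=[E] ptr=3 lookahead=- remaining=[- ( ( id ) ) + ( id + id ) $]
Step 10: shift -. Stack=[E -] ptr=4 lookahead=( remaining=[( ( id ) ) + ( id + id ) $]
Step 11: shift (. Stack=[E - (] ptr=5 lookahead=( remaining=[( id ) ) + ( id + id ) $]
Step 12: shift (. Stack=[E - ( (] ptr=6 lookahead=id remaining=[id ) ) + ( id + id ) $]
Step 13: shift id. Stack=[E - ( ( id] ptr=7 lookahead=) remaining=[) ) + ( id + id ) $]
Step 14: reduce F->id. Stack=[E - ( ( F] ptr=7 lookahead=) remaining=[) ) + ( id + id ) $]
Step 15: reduce T->F. Stack=[E - ( ( T] ptr=7 lookahead=) remaining=[) ) + ( id + id ) $]
Step 16: reduce E->T. Stack=[E - ( ( E] ptr=7 lookahead=) remaining=[) ) + ( id + id ) $]
Step 17: shift ). Stack=[E - ( ( E )] ptr=8 lookahead=) remaining=[) + ( id + id ) $]
Step 18: reduce F->( E ). Stack=[E - ( F] ptr=8 lookahead=) remaining=[) + ( id + id ) $]
Step 19: reduce T->F. Stack=[E - ( T] ptr=8 lookahead=) remaining=[) + ( id + id ) $]
Step 20: reduce E->T. Stack=[E - ( E] ptr=8 lookahead=) remaining=[) + ( id + id ) $]
Step 21: shift ). Stack=[E - ( E )] ptr=9 lookahead=+ remaining=[+ ( id + id ) $]
Step 22: reduce F->( E ). Stack=[E - F] ptr=9 lookahead=+ remaining=[+ ( id + id ) $]

Answer: E - F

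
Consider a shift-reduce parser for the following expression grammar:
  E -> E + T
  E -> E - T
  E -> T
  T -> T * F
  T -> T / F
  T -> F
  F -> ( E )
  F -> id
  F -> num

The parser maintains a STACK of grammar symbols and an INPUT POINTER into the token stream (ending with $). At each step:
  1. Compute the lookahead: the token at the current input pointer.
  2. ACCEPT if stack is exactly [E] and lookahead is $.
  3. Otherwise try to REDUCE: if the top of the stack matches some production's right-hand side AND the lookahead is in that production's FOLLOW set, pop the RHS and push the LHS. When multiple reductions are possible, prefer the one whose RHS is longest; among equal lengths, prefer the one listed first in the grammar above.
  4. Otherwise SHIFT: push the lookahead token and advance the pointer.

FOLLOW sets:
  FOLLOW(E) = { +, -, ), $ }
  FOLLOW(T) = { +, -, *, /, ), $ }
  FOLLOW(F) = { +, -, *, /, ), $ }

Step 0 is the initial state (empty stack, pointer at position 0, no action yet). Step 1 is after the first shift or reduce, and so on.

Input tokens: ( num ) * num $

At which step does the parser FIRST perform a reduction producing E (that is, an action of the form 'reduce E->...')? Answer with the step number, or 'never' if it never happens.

Answer: 5

Derivation:
Step 1: shift (. Stack=[(] ptr=1 lookahead=num remaining=[num ) * num $]
Step 2: shift num. Stack=[( num] ptr=2 lookahead=) remaining=[) * num $]
Step 3: reduce F->num. Stack=[( F] ptr=2 lookahead=) remaining=[) * num $]
Step 4: reduce T->F. Stack=[( T] ptr=2 lookahead=) remaining=[) * num $]
Step 5: reduce E->T. Stack=[( E] ptr=2 lookahead=) remaining=[) * num $]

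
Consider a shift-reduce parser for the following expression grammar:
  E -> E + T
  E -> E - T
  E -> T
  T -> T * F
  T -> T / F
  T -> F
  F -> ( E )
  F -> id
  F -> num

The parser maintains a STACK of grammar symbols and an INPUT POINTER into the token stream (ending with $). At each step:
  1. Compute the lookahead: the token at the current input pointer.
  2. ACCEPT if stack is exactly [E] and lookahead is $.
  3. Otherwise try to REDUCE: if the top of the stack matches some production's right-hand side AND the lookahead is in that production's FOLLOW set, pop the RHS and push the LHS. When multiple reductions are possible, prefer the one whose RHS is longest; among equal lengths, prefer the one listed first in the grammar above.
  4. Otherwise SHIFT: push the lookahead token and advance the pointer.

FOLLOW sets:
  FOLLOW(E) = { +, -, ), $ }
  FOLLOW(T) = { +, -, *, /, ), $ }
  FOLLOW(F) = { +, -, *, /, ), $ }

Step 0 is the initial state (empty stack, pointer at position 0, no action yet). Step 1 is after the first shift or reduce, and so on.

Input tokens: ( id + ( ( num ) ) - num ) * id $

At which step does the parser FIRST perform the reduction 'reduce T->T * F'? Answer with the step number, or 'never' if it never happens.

Answer: 32

Derivation:
Step 1: shift (. Stack=[(] ptr=1 lookahead=id remaining=[id + ( ( num ) ) - num ) * id $]
Step 2: shift id. Stack=[( id] ptr=2 lookahead=+ remaining=[+ ( ( num ) ) - num ) * id $]
Step 3: reduce F->id. Stack=[( F] ptr=2 lookahead=+ remaining=[+ ( ( num ) ) - num ) * id $]
Step 4: reduce T->F. Stack=[( T] ptr=2 lookahead=+ remaining=[+ ( ( num ) ) - num ) * id $]
Step 5: reduce E->T. Stack=[( E] ptr=2 lookahead=+ remaining=[+ ( ( num ) ) - num ) * id $]
Step 6: shift +. Stack=[( E +] ptr=3 lookahead=( remaining=[( ( num ) ) - num ) * id $]
Step 7: shift (. Stack=[( E + (] ptr=4 lookahead=( remaining=[( num ) ) - num ) * id $]
Step 8: shift (. Stack=[( E + ( (] ptr=5 lookahead=num remaining=[num ) ) - num ) * id $]
Step 9: shift num. Stack=[( E + ( ( num] ptr=6 lookahead=) remaining=[) ) - num ) * id $]
Step 10: reduce F->num. Stack=[( E + ( ( F] ptr=6 lookahead=) remaining=[) ) - num ) * id $]
Step 11: reduce T->F. Stack=[( E + ( ( T] ptr=6 lookahead=) remaining=[) ) - num ) * id $]
Step 12: reduce E->T. Stack=[( E + ( ( E] ptr=6 lookahead=) remaining=[) ) - num ) * id $]
Step 13: shift ). Stack=[( E + ( ( E )] ptr=7 lookahead=) remaining=[) - num ) * id $]
Step 14: reduce F->( E ). Stack=[( E + ( F] ptr=7 lookahead=) remaining=[) - num ) * id $]
Step 15: reduce T->F. Stack=[( E + ( T] ptr=7 lookahead=) remaining=[) - num ) * id $]
Step 16: reduce E->T. Stack=[( E + ( E] ptr=7 lookahead=) remaining=[) - num ) * id $]
Step 17: shift ). Stack=[( E + ( E )] ptr=8 lookahead=- remaining=[- num ) * id $]
Step 18: reduce F->( E ). Stack=[( E + F] ptr=8 lookahead=- remaining=[- num ) * id $]
Step 19: reduce T->F. Stack=[( E + T] ptr=8 lookahead=- remaining=[- num ) * id $]
Step 20: reduce E->E + T. Stack=[( E] ptr=8 lookahead=- remaining=[- num ) * id $]
Step 21: shift -. Stack=[( E -] ptr=9 lookahead=num remaining=[num ) * id $]
Step 22: shift num. Stack=[( E - num] ptr=10 lookahead=) remaining=[) * id $]
Step 23: reduce F->num. Stack=[( E - F] ptr=10 lookahead=) remaining=[) * id $]
Step 24: reduce T->F. Stack=[( E - T] ptr=10 lookahead=) remaining=[) * id $]
Step 25: reduce E->E - T. Stack=[( E] ptr=10 lookahead=) remaining=[) * id $]
Step 26: shift ). Stack=[( E )] ptr=11 lookahead=* remaining=[* id $]
Step 27: reduce F->( E ). Stack=[F] ptr=11 lookahead=* remaining=[* id $]
Step 28: reduce T->F. Stack=[T] ptr=11 lookahead=* remaining=[* id $]
Step 29: shift *. Stack=[T *] ptr=12 lookahead=id remaining=[id $]
Step 30: shift id. Stack=[T * id] ptr=13 lookahead=$ remaining=[$]
Step 31: reduce F->id. Stack=[T * F] ptr=13 lookahead=$ remaining=[$]
Step 32: reduce T->T * F. Stack=[T] ptr=13 lookahead=$ remaining=[$]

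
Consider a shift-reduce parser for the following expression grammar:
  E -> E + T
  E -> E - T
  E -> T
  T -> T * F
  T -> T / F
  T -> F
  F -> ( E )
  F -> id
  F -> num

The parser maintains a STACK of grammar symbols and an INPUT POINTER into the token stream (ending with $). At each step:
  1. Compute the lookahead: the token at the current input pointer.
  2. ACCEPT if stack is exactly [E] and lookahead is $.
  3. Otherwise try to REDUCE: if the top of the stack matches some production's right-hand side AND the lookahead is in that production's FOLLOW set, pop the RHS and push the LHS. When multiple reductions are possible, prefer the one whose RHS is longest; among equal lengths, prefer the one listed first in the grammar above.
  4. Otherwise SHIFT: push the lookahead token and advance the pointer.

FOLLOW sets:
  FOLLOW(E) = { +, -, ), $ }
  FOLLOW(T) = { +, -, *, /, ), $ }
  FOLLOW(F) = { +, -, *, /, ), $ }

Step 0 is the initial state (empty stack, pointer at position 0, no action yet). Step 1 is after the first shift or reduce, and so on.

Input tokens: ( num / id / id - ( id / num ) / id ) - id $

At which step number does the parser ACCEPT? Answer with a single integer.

Step 1: shift (. Stack=[(] ptr=1 lookahead=num remaining=[num / id / id - ( id / num ) / id ) - id $]
Step 2: shift num. Stack=[( num] ptr=2 lookahead=/ remaining=[/ id / id - ( id / num ) / id ) - id $]
Step 3: reduce F->num. Stack=[( F] ptr=2 lookahead=/ remaining=[/ id / id - ( id / num ) / id ) - id $]
Step 4: reduce T->F. Stack=[( T] ptr=2 lookahead=/ remaining=[/ id / id - ( id / num ) / id ) - id $]
Step 5: shift /. Stack=[( T /] ptr=3 lookahead=id remaining=[id / id - ( id / num ) / id ) - id $]
Step 6: shift id. Stack=[( T / id] ptr=4 lookahead=/ remaining=[/ id - ( id / num ) / id ) - id $]
Step 7: reduce F->id. Stack=[( T / F] ptr=4 lookahead=/ remaining=[/ id - ( id / num ) / id ) - id $]
Step 8: reduce T->T / F. Stack=[( T] ptr=4 lookahead=/ remaining=[/ id - ( id / num ) / id ) - id $]
Step 9: shift /. Stack=[( T /] ptr=5 lookahead=id remaining=[id - ( id / num ) / id ) - id $]
Step 10: shift id. Stack=[( T / id] ptr=6 lookahead=- remaining=[- ( id / num ) / id ) - id $]
Step 11: reduce F->id. Stack=[( T / F] ptr=6 lookahead=- remaining=[- ( id / num ) / id ) - id $]
Step 12: reduce T->T / F. Stack=[( T] ptr=6 lookahead=- remaining=[- ( id / num ) / id ) - id $]
Step 13: reduce E->T. Stack=[( E] ptr=6 lookahead=- remaining=[- ( id / num ) / id ) - id $]
Step 14: shift -. Stack=[( E -] ptr=7 lookahead=( remaining=[( id / num ) / id ) - id $]
Step 15: shift (. Stack=[( E - (] ptr=8 lookahead=id remaining=[id / num ) / id ) - id $]
Step 16: shift id. Stack=[( E - ( id] ptr=9 lookahead=/ remaining=[/ num ) / id ) - id $]
Step 17: reduce F->id. Stack=[( E - ( F] ptr=9 lookahead=/ remaining=[/ num ) / id ) - id $]
Step 18: reduce T->F. Stack=[( E - ( T] ptr=9 lookahead=/ remaining=[/ num ) / id ) - id $]
Step 19: shift /. Stack=[( E - ( T /] ptr=10 lookahead=num remaining=[num ) / id ) - id $]
Step 20: shift num. Stack=[( E - ( T / num] ptr=11 lookahead=) remaining=[) / id ) - id $]
Step 21: reduce F->num. Stack=[( E - ( T / F] ptr=11 lookahead=) remaining=[) / id ) - id $]
Step 22: reduce T->T / F. Stack=[( E - ( T] ptr=11 lookahead=) remaining=[) / id ) - id $]
Step 23: reduce E->T. Stack=[( E - ( E] ptr=11 lookahead=) remaining=[) / id ) - id $]
Step 24: shift ). Stack=[( E - ( E )] ptr=12 lookahead=/ remaining=[/ id ) - id $]
Step 25: reduce F->( E ). Stack=[( E - F] ptr=12 lookahead=/ remaining=[/ id ) - id $]
Step 26: reduce T->F. Stack=[( E - T] ptr=12 lookahead=/ remaining=[/ id ) - id $]
Step 27: shift /. Stack=[( E - T /] ptr=13 lookahead=id remaining=[id ) - id $]
Step 28: shift id. Stack=[( E - T / id] ptr=14 lookahead=) remaining=[) - id $]
Step 29: reduce F->id. Stack=[( E - T / F] ptr=14 lookahead=) remaining=[) - id $]
Step 30: reduce T->T / F. Stack=[( E - T] ptr=14 lookahead=) remaining=[) - id $]
Step 31: reduce E->E - T. Stack=[( E] ptr=14 lookahead=) remaining=[) - id $]
Step 32: shift ). Stack=[( E )] ptr=15 lookahead=- remaining=[- id $]
Step 33: reduce F->( E ). Stack=[F] ptr=15 lookahead=- remaining=[- id $]
Step 34: reduce T->F. Stack=[T] ptr=15 lookahead=- remaining=[- id $]
Step 35: reduce E->T. Stack=[E] ptr=15 lookahead=- remaining=[- id $]
Step 36: shift -. Stack=[E -] ptr=16 lookahead=id remaining=[id $]
Step 37: shift id. Stack=[E - id] ptr=17 lookahead=$ remaining=[$]
Step 38: reduce F->id. Stack=[E - F] ptr=17 lookahead=$ remaining=[$]
Step 39: reduce T->F. Stack=[E - T] ptr=17 lookahead=$ remaining=[$]
Step 40: reduce E->E - T. Stack=[E] ptr=17 lookahead=$ remaining=[$]
Step 41: accept. Stack=[E] ptr=17 lookahead=$ remaining=[$]

Answer: 41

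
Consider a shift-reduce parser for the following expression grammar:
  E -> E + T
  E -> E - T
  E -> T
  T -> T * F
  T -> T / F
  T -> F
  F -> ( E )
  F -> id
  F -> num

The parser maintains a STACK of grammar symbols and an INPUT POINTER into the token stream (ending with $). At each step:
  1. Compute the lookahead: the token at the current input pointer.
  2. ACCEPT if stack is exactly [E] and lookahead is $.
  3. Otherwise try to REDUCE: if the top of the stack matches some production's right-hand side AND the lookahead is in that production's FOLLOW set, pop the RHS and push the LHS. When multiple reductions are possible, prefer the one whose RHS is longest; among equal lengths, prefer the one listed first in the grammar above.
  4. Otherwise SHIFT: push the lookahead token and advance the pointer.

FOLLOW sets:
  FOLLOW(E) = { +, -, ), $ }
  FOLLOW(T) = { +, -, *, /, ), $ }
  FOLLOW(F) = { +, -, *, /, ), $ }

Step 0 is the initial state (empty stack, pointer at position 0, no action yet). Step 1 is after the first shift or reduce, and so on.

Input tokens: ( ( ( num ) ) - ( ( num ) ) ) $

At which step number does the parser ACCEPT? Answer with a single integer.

Step 1: shift (. Stack=[(] ptr=1 lookahead=( remaining=[( ( num ) ) - ( ( num ) ) ) $]
Step 2: shift (. Stack=[( (] ptr=2 lookahead=( remaining=[( num ) ) - ( ( num ) ) ) $]
Step 3: shift (. Stack=[( ( (] ptr=3 lookahead=num remaining=[num ) ) - ( ( num ) ) ) $]
Step 4: shift num. Stack=[( ( ( num] ptr=4 lookahead=) remaining=[) ) - ( ( num ) ) ) $]
Step 5: reduce F->num. Stack=[( ( ( F] ptr=4 lookahead=) remaining=[) ) - ( ( num ) ) ) $]
Step 6: reduce T->F. Stack=[( ( ( T] ptr=4 lookahead=) remaining=[) ) - ( ( num ) ) ) $]
Step 7: reduce E->T. Stack=[( ( ( E] ptr=4 lookahead=) remaining=[) ) - ( ( num ) ) ) $]
Step 8: shift ). Stack=[( ( ( E )] ptr=5 lookahead=) remaining=[) - ( ( num ) ) ) $]
Step 9: reduce F->( E ). Stack=[( ( F] ptr=5 lookahead=) remaining=[) - ( ( num ) ) ) $]
Step 10: reduce T->F. Stack=[( ( T] ptr=5 lookahead=) remaining=[) - ( ( num ) ) ) $]
Step 11: reduce E->T. Stack=[( ( E] ptr=5 lookahead=) remaining=[) - ( ( num ) ) ) $]
Step 12: shift ). Stack=[( ( E )] ptr=6 lookahead=- remaining=[- ( ( num ) ) ) $]
Step 13: reduce F->( E ). Stack=[( F] ptr=6 lookahead=- remaining=[- ( ( num ) ) ) $]
Step 14: reduce T->F. Stack=[( T] ptr=6 lookahead=- remaining=[- ( ( num ) ) ) $]
Step 15: reduce E->T. Stack=[( E] ptr=6 lookahead=- remaining=[- ( ( num ) ) ) $]
Step 16: shift -. Stack=[( E -] ptr=7 lookahead=( remaining=[( ( num ) ) ) $]
Step 17: shift (. Stack=[( E - (] ptr=8 lookahead=( remaining=[( num ) ) ) $]
Step 18: shift (. Stack=[( E - ( (] ptr=9 lookahead=num remaining=[num ) ) ) $]
Step 19: shift num. Stack=[( E - ( ( num] ptr=10 lookahead=) remaining=[) ) ) $]
Step 20: reduce F->num. Stack=[( E - ( ( F] ptr=10 lookahead=) remaining=[) ) ) $]
Step 21: reduce T->F. Stack=[( E - ( ( T] ptr=10 lookahead=) remaining=[) ) ) $]
Step 22: reduce E->T. Stack=[( E - ( ( E] ptr=10 lookahead=) remaining=[) ) ) $]
Step 23: shift ). Stack=[( E - ( ( E )] ptr=11 lookahead=) remaining=[) ) $]
Step 24: reduce F->( E ). Stack=[( E - ( F] ptr=11 lookahead=) remaining=[) ) $]
Step 25: reduce T->F. Stack=[( E - ( T] ptr=11 lookahead=) remaining=[) ) $]
Step 26: reduce E->T. Stack=[( E - ( E] ptr=11 lookahead=) remaining=[) ) $]
Step 27: shift ). Stack=[( E - ( E )] ptr=12 lookahead=) remaining=[) $]
Step 28: reduce F->( E ). Stack=[( E - F] ptr=12 lookahead=) remaining=[) $]
Step 29: reduce T->F. Stack=[( E - T] ptr=12 lookahead=) remaining=[) $]
Step 30: reduce E->E - T. Stack=[( E] ptr=12 lookahead=) remaining=[) $]
Step 31: shift ). Stack=[( E )] ptr=13 lookahead=$ remaining=[$]
Step 32: reduce F->( E ). Stack=[F] ptr=13 lookahead=$ remaining=[$]
Step 33: reduce T->F. Stack=[T] ptr=13 lookahead=$ remaining=[$]
Step 34: reduce E->T. Stack=[E] ptr=13 lookahead=$ remaining=[$]
Step 35: accept. Stack=[E] ptr=13 lookahead=$ remaining=[$]

Answer: 35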